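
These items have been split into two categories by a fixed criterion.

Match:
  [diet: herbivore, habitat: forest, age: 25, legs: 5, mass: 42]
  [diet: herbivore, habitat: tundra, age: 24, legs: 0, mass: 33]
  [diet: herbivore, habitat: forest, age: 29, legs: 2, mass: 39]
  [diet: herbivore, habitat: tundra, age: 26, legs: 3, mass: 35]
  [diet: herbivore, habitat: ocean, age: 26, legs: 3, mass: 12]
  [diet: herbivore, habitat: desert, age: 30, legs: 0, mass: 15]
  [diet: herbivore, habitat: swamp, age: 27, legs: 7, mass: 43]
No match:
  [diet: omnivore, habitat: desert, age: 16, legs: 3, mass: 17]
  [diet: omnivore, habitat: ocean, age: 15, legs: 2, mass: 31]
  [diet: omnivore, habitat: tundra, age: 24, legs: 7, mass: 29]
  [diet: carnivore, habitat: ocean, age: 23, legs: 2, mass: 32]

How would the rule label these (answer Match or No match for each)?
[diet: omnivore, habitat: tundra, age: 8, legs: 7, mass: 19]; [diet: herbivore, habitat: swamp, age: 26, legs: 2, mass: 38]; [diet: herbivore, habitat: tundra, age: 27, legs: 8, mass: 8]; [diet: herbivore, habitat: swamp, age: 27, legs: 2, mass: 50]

Every 'Match' example satisfies: diet is herbivore. None of the 'No match' examples do.

No match, Match, Match, Match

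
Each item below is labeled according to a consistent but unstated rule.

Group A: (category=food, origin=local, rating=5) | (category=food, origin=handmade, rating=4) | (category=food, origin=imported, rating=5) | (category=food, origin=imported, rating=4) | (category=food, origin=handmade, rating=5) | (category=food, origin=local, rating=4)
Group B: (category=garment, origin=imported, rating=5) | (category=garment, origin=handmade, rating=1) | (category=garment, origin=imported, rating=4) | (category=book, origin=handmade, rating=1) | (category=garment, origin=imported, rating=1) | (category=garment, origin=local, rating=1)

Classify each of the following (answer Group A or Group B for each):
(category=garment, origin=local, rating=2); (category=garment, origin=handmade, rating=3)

All 'Group A' examples share one property — category is food — and every 'Group B' example lacks it.

Group B, Group B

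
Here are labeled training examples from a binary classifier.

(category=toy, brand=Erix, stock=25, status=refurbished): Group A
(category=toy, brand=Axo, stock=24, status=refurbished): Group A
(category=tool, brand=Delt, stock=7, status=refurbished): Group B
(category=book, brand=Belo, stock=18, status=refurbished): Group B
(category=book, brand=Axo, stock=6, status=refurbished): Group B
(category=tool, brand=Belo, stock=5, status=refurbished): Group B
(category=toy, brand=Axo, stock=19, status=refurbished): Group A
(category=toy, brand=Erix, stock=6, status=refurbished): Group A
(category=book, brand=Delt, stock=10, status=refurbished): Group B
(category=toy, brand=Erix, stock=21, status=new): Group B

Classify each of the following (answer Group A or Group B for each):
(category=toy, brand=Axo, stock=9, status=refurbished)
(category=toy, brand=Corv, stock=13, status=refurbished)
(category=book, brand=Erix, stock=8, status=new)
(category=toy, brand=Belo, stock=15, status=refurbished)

The common property of the 'Group A' items is: status is refurbished AND category is toy. No 'Group B' item has it.
(category=toy, brand=Axo, stock=9, status=refurbished): status is refurbished, category is toy, satisfies this → Group A. (category=toy, brand=Corv, stock=13, status=refurbished): status is refurbished, category is toy, satisfies this → Group A. (category=book, brand=Erix, stock=8, status=new): status is new, category is book, doesn't qualify → Group B. (category=toy, brand=Belo, stock=15, status=refurbished): status is refurbished, category is toy, satisfies this → Group A.

Group A, Group A, Group B, Group A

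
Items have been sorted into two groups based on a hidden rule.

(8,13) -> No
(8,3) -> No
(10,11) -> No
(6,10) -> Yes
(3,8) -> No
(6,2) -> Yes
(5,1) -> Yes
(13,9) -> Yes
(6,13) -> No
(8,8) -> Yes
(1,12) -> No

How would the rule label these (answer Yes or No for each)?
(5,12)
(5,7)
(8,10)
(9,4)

Rule: sum is even. This holds for each 'Yes' example and fails for each 'No' one.
(5,12) — 5+12 = 17, hence No.
(5,7) — 5+7 = 12, hence Yes.
(8,10) — 8+10 = 18, hence Yes.
(9,4) — 9+4 = 13, hence No.

No, Yes, Yes, No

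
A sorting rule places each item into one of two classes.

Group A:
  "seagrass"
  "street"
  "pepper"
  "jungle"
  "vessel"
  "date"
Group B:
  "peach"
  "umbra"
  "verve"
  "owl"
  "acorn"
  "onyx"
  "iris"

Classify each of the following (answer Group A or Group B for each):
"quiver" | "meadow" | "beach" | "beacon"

Group A, Group A, Group B, Group A

The pattern is that an item is 'Group A' exactly when: even length AND contains 'e'.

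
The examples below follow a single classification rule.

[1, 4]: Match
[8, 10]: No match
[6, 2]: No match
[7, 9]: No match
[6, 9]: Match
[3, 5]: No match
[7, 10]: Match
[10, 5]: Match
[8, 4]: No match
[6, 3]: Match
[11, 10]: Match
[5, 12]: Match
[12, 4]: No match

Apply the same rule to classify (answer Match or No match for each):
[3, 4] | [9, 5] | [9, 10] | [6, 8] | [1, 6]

Match, No match, Match, No match, Match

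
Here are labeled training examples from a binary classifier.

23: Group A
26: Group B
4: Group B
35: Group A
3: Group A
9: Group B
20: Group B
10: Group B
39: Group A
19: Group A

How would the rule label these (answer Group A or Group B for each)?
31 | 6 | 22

Group A, Group B, Group B

Looking at the examples, the only property every 'Group A' case has and every 'Group B' case lacks is: ≡ 3 (mod 4).
31: 31 mod 4 = 3 — passes, so Group A.
6: 6 mod 4 = 2 — doesn't qualify, so Group B.
22: 22 mod 4 = 2 — doesn't qualify, so Group B.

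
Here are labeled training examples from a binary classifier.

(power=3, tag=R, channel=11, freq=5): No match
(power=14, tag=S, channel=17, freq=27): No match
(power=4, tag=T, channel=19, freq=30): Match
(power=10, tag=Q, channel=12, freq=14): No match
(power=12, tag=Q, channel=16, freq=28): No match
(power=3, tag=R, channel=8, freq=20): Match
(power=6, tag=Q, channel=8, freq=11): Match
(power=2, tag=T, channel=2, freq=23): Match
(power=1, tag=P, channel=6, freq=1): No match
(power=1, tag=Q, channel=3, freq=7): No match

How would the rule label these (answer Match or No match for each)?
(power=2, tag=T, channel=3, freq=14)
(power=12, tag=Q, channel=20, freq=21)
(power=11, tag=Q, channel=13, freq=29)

Match, No match, No match

Rule: freq ≥ 11 AND power ≤ 6. This holds for each 'Match' example and fails for each 'No match' one.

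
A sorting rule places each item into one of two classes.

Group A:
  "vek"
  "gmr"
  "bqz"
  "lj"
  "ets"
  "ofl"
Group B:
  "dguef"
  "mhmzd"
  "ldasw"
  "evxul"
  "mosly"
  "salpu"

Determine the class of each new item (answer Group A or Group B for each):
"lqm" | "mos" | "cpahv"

Group A, Group A, Group B

'Group A' ⟺ length ≤ 3.
"lqm": length 3 — satisfies this, so Group A. "mos": length 3 — satisfies this, so Group A. "cpahv": length 5 — does not satisfy this, so Group B.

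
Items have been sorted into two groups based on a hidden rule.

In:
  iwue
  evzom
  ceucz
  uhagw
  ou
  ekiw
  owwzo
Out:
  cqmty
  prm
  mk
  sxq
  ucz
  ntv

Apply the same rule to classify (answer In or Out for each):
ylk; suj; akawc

Out, Out, In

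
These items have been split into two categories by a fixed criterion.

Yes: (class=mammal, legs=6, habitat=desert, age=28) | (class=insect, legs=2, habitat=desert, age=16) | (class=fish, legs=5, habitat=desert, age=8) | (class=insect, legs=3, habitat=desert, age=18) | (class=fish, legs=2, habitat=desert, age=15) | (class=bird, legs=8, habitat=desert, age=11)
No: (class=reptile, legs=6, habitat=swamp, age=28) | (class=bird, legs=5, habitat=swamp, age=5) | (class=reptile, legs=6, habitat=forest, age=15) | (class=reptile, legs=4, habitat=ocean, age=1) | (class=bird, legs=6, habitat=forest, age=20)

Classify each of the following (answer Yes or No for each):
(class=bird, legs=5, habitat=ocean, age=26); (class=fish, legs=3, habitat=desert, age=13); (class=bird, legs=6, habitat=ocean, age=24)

No, Yes, No

The distinguishing property — habitat is desert — holds for all the 'Yes' cases and none of the 'No' cases.
(class=bird, legs=5, habitat=ocean, age=26) — habitat is ocean, hence No. (class=fish, legs=3, habitat=desert, age=13) — habitat is desert, hence Yes. (class=bird, legs=6, habitat=ocean, age=24) — habitat is ocean, hence No.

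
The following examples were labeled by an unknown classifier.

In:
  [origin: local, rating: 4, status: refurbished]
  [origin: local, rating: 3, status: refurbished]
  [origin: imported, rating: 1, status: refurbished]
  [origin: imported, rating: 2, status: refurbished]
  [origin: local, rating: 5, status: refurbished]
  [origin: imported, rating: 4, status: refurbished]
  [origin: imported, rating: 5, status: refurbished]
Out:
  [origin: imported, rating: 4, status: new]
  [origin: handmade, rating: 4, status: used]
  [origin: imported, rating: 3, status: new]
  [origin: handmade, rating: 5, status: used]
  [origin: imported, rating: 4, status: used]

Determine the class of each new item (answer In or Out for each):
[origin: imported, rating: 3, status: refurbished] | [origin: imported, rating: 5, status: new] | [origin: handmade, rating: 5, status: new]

Looking at the examples, the only property every 'In' case has and every 'Out' case lacks is: status is refurbished.

In, Out, Out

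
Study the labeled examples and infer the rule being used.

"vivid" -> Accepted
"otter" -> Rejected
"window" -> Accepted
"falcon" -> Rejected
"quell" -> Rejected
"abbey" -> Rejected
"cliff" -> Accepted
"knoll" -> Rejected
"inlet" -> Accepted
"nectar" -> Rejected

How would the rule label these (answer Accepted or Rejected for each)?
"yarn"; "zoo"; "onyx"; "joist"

The rule appears to be: contains 'i'.
"yarn" → no 'i' → Rejected. "zoo" → no 'i' → Rejected. "onyx" → no 'i' → Rejected. "joist" → has 'i' → Accepted.

Rejected, Rejected, Rejected, Accepted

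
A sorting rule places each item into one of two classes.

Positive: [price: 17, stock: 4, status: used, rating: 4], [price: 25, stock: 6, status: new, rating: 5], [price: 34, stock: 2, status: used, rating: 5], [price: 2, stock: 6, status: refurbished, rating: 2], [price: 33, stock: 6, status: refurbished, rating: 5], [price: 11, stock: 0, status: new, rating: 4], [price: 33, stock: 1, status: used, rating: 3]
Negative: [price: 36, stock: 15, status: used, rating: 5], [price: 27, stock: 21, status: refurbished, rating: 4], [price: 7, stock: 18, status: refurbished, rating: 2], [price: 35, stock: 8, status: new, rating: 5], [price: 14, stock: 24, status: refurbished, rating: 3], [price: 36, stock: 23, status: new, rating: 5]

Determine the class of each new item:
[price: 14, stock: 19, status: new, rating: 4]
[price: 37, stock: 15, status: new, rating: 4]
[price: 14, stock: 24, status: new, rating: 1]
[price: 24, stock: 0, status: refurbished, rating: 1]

Every 'Positive' example satisfies: stock ≤ 6. None of the 'Negative' examples do.
[price: 14, stock: 19, status: new, rating: 4] — stock = 19, hence Negative.
[price: 37, stock: 15, status: new, rating: 4] — stock = 15, hence Negative.
[price: 14, stock: 24, status: new, rating: 1] — stock = 24, hence Negative.
[price: 24, stock: 0, status: refurbished, rating: 1] — stock = 0, hence Positive.

Negative, Negative, Negative, Positive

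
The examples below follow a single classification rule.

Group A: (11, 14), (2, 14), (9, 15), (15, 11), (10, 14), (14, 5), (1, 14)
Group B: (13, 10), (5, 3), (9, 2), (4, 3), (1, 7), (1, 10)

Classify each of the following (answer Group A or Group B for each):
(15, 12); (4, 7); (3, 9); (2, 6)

Group A, Group B, Group B, Group B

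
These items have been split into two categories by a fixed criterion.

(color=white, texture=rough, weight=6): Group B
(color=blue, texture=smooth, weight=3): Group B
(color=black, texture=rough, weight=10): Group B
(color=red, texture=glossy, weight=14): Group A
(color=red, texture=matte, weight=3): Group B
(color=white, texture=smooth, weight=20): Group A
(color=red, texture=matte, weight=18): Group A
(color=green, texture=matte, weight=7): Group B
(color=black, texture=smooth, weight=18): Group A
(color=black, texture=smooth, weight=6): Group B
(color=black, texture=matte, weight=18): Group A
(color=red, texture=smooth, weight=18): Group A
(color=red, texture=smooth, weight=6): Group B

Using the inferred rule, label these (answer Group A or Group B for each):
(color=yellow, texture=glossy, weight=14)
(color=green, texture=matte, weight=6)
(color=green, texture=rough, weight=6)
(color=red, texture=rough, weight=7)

Group A, Group B, Group B, Group B

The distinguishing property — weight ≥ 14 — holds for all the 'Group A' cases and none of the 'Group B' cases.
(color=yellow, texture=glossy, weight=14): weight = 14, matches → Group A.
(color=green, texture=matte, weight=6): weight = 6, doesn't qualify → Group B.
(color=green, texture=rough, weight=6): weight = 6, doesn't qualify → Group B.
(color=red, texture=rough, weight=7): weight = 7, doesn't qualify → Group B.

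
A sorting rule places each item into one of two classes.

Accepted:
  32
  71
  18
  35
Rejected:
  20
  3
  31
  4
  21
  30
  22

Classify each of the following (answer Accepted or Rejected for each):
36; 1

One predicate separates the groups cleanly: digit sum ≥ 5.
36: Accepted (digit sum 3+6 = 9). 1: Rejected (digit sum 1).

Accepted, Rejected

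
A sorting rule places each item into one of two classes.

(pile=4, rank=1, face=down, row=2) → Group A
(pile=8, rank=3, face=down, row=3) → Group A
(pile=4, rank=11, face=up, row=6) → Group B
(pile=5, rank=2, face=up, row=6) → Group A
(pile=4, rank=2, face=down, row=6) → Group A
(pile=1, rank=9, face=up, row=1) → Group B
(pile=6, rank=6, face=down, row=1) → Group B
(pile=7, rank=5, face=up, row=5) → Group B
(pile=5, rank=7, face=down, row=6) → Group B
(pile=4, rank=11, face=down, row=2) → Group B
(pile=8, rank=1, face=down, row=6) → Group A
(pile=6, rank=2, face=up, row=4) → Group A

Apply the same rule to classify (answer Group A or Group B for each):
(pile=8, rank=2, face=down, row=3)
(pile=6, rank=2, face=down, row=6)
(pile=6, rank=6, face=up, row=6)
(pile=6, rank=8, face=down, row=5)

Group A, Group A, Group B, Group B

The rule appears to be: rank ≤ 3.
(pile=8, rank=2, face=down, row=3): rank = 2 — fits, so Group A. (pile=6, rank=2, face=down, row=6): rank = 2 — fits, so Group A. (pile=6, rank=6, face=up, row=6): rank = 6 — fails this test, so Group B. (pile=6, rank=8, face=down, row=5): rank = 8 — fails this test, so Group B.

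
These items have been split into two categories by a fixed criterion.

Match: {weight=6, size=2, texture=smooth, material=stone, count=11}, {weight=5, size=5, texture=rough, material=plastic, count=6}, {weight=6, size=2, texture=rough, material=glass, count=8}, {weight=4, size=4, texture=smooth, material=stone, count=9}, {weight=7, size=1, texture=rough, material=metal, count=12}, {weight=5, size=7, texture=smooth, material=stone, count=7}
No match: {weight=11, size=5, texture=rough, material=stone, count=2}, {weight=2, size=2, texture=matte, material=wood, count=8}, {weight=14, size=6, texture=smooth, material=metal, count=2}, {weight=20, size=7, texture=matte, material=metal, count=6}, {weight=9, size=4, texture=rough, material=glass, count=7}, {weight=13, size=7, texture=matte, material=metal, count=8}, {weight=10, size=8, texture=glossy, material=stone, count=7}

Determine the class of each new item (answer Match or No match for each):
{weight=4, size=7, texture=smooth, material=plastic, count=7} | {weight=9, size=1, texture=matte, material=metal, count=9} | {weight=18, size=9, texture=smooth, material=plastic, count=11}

The distinguishing property — weight ≥ 4 AND weight ≤ 7 — holds for all the 'Match' cases and none of the 'No match' cases.
{weight=4, size=7, texture=smooth, material=plastic, count=7} → weight = 4 → Match. {weight=9, size=1, texture=matte, material=metal, count=9} → weight = 9 → No match. {weight=18, size=9, texture=smooth, material=plastic, count=11} → weight = 18 → No match.

Match, No match, No match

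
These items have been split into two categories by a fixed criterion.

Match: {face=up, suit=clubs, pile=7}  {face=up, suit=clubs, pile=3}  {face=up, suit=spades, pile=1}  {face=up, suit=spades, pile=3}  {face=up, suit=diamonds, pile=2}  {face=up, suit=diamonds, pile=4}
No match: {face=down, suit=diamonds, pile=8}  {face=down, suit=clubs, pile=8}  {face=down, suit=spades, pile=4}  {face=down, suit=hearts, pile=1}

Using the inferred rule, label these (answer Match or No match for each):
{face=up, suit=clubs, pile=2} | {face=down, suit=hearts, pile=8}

The rule appears to be: face is up.
{face=up, suit=clubs, pile=2} → face is up → Match. {face=down, suit=hearts, pile=8} → face is down → No match.

Match, No match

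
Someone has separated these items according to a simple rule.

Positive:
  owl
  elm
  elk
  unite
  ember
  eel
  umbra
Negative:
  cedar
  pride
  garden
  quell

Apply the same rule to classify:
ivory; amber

Positive, Positive

Checking candidate rules against both groups, what survives is: starts with a vowel.
ivory: starts with 'i' — satisfies this, so Positive.
amber: starts with 'a' — satisfies this, so Positive.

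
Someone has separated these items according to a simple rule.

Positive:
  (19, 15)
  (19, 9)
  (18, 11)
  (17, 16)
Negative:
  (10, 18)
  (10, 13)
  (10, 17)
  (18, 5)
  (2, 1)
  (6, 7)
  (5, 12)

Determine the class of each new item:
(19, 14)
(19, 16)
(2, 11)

A rule that fits every label: first > second AND sum ≥ 27 — true of each 'Positive' example, false of each 'Negative' one.
(19, 14): 19 > 14, 19+14 = 33, checks out → Positive. (19, 16): 19 > 16, 19+16 = 35, checks out → Positive. (2, 11): 2 < 11, 2+11 = 13, does not satisfy this → Negative.

Positive, Positive, Negative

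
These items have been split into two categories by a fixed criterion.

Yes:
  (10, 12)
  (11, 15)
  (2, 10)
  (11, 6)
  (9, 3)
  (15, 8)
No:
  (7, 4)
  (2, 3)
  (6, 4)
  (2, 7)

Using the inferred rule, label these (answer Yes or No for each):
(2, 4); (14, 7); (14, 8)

No, Yes, Yes

The pattern is that an item is 'Yes' exactly when: sum ≥ 12.
(2, 4): 2+4 = 6, fails this test → No. (14, 7): 14+7 = 21, has this property → Yes. (14, 8): 14+8 = 22, has this property → Yes.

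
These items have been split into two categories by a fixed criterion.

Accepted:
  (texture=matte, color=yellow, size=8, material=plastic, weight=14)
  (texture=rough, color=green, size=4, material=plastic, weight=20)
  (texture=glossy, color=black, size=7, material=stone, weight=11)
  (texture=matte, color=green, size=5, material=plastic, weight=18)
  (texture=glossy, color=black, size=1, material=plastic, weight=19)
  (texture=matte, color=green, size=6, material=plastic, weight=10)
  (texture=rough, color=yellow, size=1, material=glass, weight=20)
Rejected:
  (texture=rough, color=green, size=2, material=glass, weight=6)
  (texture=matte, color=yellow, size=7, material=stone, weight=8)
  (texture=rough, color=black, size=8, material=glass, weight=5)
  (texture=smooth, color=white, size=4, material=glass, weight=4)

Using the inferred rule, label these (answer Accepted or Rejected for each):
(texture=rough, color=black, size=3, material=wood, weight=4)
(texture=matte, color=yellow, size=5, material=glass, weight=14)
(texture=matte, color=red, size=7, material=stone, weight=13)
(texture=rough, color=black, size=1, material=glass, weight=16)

Rejected, Accepted, Accepted, Accepted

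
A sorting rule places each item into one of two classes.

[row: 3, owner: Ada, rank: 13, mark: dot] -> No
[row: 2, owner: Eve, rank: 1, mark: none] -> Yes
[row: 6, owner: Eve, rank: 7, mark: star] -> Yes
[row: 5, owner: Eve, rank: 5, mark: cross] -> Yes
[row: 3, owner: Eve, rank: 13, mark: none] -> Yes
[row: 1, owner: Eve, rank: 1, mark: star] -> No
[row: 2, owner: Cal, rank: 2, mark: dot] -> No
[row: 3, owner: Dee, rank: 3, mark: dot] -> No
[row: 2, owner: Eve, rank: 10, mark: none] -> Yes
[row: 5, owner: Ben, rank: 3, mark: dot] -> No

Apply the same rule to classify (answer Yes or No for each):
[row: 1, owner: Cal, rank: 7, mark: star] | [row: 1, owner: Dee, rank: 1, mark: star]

The common property of the 'Yes' items is: owner is Eve AND row ≥ 2. No 'No' item has it.
No: [row: 1, owner: Cal, rank: 7, mark: star], since owner is Cal, row = 1.
No: [row: 1, owner: Dee, rank: 1, mark: star], since owner is Dee, row = 1.

No, No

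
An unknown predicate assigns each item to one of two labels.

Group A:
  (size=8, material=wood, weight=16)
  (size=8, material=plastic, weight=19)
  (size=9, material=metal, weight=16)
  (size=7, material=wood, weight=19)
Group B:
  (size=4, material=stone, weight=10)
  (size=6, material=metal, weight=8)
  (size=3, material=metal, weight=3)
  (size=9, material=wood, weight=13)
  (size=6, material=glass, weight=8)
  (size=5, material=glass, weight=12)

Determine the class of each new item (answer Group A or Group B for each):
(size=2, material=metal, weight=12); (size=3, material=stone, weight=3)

Group B, Group B

The pattern is that an item is 'Group A' exactly when: weight ≥ 16.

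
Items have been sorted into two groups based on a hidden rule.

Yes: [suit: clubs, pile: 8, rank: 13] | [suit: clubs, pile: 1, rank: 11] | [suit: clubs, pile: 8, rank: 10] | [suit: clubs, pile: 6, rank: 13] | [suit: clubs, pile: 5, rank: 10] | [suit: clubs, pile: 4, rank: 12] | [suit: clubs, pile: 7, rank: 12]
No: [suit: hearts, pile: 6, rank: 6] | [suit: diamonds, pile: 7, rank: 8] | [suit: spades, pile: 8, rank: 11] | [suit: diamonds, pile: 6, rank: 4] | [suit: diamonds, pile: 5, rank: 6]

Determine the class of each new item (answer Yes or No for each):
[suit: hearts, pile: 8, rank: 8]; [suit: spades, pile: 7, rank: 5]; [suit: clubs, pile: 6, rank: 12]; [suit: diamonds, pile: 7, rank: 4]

No, No, Yes, No

A rule that fits every label: suit is clubs — true of each 'Yes' example, false of each 'No' one.
[suit: hearts, pile: 8, rank: 8]: suit is hearts, does not satisfy this → No.
[suit: spades, pile: 7, rank: 5]: suit is spades, does not satisfy this → No.
[suit: clubs, pile: 6, rank: 12]: suit is clubs, fits → Yes.
[suit: diamonds, pile: 7, rank: 4]: suit is diamonds, does not satisfy this → No.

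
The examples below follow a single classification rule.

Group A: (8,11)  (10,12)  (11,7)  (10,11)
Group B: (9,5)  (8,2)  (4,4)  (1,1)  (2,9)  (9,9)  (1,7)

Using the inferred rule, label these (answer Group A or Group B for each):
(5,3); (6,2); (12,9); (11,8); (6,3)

Group B, Group B, Group A, Group A, Group B

A rule that fits every label: max ≥ 10 — true of each 'Group A' example, false of each 'Group B' one.
(5,3): Group B (max 5).
(6,2): Group B (max 6).
(12,9): Group A (max 12).
(11,8): Group A (max 11).
(6,3): Group B (max 6).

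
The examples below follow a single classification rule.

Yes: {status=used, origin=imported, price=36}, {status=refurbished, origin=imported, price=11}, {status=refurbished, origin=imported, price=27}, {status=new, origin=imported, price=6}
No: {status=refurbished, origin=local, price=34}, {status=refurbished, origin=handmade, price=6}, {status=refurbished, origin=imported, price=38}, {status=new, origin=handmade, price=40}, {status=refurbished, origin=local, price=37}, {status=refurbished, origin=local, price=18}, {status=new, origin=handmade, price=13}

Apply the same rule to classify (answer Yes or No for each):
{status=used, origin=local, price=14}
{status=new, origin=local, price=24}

No, No

The distinguishing property — origin is imported AND price ≤ 36 — holds for all the 'Yes' cases and none of the 'No' cases.
{status=used, origin=local, price=14}: origin is local, price = 14 — doesn't qualify, so No.
{status=new, origin=local, price=24}: origin is local, price = 24 — doesn't qualify, so No.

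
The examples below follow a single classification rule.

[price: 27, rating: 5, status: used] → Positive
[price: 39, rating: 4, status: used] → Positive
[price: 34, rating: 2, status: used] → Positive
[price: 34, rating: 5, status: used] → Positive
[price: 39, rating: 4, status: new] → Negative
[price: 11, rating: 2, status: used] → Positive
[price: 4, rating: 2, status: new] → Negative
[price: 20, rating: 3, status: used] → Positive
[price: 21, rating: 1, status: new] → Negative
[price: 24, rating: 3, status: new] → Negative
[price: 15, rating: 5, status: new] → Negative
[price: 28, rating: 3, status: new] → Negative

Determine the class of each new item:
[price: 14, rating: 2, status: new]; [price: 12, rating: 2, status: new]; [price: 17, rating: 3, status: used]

Negative, Negative, Positive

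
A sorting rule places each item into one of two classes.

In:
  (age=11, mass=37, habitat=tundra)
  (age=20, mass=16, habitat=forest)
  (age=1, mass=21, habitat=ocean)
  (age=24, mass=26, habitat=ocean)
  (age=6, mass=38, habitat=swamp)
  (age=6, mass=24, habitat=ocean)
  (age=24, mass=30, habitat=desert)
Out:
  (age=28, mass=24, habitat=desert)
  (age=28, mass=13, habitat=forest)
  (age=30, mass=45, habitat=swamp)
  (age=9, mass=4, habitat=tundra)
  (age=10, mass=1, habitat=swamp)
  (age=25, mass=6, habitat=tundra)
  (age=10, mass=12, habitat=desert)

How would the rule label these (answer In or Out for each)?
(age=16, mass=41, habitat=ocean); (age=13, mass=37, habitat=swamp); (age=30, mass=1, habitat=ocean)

In, In, Out

The simplest hypothesis consistent with all the labels is: mass ≥ 13 AND age ≤ 24.
(age=16, mass=41, habitat=ocean): mass = 41, age = 16, has this property → In.
(age=13, mass=37, habitat=swamp): mass = 37, age = 13, has this property → In.
(age=30, mass=1, habitat=ocean): mass = 1, age = 30, fails the rule → Out.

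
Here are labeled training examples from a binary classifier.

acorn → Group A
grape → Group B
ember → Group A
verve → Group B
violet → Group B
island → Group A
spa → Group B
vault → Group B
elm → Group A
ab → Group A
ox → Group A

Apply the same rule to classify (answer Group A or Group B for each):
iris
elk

Group A, Group A

The common property of the 'Group A' items is: starts with a vowel. No 'Group B' item has it.
iris — starts with 'i', hence Group A.
elk — starts with 'e', hence Group A.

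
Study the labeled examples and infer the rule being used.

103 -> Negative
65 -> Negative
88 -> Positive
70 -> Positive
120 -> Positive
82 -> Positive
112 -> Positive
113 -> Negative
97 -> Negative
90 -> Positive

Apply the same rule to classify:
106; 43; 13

Rule: even. This holds for each 'Positive' example and fails for each 'Negative' one.
106 — 106 is even, hence Positive. 43 — 43 is odd, hence Negative. 13 — 13 is odd, hence Negative.

Positive, Negative, Negative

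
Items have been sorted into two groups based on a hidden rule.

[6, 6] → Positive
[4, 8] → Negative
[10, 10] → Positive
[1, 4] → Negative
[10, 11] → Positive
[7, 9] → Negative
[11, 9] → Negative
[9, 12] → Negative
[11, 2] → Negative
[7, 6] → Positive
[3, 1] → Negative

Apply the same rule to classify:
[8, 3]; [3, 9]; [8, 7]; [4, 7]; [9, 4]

Negative, Negative, Positive, Negative, Negative

All 'Positive' examples share one property — |first − second| ≤ 1 — and every 'Negative' example lacks it.
[8, 3]: |8−3| = 5, doesn't qualify → Negative. [3, 9]: |3−9| = 6, doesn't qualify → Negative. [8, 7]: |8−7| = 1, satisfies this → Positive. [4, 7]: |4−7| = 3, doesn't qualify → Negative. [9, 4]: |9−4| = 5, doesn't qualify → Negative.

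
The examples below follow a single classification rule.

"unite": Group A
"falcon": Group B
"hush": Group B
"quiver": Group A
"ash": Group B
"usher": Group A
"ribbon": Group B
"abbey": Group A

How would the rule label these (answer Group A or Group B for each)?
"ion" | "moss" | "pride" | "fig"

The common property of the 'Group A' items is: contains 'e'. No 'Group B' item has it.
Group B: "ion", since no 'e'.
Group B: "moss", since no 'e'.
Group A: "pride", since has 'e'.
Group B: "fig", since no 'e'.

Group B, Group B, Group A, Group B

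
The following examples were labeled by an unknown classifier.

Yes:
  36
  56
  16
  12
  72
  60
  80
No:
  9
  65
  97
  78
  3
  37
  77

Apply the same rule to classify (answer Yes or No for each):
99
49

No, No

The simplest hypothesis consistent with all the labels is: multiple of 4.
99 → 99 = 4·24 + 3 → No.
49 → 49 = 4·12 + 1 → No.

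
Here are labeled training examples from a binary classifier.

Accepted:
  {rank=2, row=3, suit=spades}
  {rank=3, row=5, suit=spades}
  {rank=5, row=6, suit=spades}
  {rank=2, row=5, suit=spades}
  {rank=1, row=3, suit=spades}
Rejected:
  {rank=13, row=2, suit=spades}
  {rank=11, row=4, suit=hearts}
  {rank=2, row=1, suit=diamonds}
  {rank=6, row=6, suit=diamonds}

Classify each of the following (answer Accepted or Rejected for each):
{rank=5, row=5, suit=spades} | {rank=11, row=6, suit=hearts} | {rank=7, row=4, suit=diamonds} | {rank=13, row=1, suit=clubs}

'Accepted' ⟺ suit is spades AND row ≥ 3.

Accepted, Rejected, Rejected, Rejected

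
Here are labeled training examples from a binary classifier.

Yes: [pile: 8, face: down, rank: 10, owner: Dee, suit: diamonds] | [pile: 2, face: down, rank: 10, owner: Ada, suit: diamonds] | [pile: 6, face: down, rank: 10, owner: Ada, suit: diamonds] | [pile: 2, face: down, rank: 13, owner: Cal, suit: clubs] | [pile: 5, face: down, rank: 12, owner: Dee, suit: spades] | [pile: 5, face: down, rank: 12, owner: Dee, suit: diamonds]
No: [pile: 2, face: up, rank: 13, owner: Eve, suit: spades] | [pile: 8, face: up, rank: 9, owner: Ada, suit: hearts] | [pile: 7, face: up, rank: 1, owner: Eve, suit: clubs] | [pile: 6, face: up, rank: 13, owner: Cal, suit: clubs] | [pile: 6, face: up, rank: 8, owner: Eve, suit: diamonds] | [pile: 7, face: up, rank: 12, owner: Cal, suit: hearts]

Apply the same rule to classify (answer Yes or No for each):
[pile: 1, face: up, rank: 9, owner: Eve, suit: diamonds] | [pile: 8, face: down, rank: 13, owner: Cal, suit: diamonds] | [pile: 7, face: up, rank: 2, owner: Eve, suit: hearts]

The common property of the 'Yes' items is: face is down. No 'No' item has it.
No: [pile: 1, face: up, rank: 9, owner: Eve, suit: diamonds], since face is up.
Yes: [pile: 8, face: down, rank: 13, owner: Cal, suit: diamonds], since face is down.
No: [pile: 7, face: up, rank: 2, owner: Eve, suit: hearts], since face is up.

No, Yes, No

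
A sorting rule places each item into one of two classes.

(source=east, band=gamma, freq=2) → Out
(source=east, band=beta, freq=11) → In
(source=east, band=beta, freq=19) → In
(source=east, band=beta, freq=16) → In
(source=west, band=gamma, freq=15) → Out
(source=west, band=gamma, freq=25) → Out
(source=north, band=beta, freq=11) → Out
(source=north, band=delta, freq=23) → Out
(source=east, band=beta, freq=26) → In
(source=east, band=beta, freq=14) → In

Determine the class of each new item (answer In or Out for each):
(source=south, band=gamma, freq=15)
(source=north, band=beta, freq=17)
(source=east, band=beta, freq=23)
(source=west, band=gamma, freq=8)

One predicate separates the groups cleanly: band is beta AND source is east.
Out: (source=south, band=gamma, freq=15), since band is gamma, source is south.
Out: (source=north, band=beta, freq=17), since band is beta, source is north.
In: (source=east, band=beta, freq=23), since band is beta, source is east.
Out: (source=west, band=gamma, freq=8), since band is gamma, source is west.

Out, Out, In, Out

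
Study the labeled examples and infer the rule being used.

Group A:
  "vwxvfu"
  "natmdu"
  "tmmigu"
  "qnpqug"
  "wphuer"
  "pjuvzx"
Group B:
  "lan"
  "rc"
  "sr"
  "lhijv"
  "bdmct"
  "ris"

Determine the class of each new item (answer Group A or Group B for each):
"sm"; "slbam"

Group B, Group B

One predicate separates the groups cleanly: contains 'u'.
Group B: "sm", since no 'u'.
Group B: "slbam", since no 'u'.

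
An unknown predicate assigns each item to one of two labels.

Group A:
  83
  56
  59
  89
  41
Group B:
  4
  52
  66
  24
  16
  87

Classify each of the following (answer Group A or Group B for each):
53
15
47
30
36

Group A, Group B, Group A, Group B, Group B

The pattern is that an item is 'Group A' exactly when: ≡ 2 (mod 3).
53: 53 mod 3 = 2, fits → Group A. 15: 15 mod 3 = 0, does not fit → Group B. 47: 47 mod 3 = 2, fits → Group A. 30: 30 mod 3 = 0, does not fit → Group B. 36: 36 mod 3 = 0, does not fit → Group B.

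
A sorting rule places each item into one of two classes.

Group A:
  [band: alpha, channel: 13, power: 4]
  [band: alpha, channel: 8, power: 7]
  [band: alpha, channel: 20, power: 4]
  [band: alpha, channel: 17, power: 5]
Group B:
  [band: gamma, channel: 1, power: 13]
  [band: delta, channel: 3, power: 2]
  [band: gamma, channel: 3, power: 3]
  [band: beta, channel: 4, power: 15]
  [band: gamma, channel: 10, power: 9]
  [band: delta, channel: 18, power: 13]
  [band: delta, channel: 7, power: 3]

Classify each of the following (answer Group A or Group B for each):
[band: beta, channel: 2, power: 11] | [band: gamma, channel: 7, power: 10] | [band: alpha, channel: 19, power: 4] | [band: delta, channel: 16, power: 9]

The distinguishing property — band is alpha — holds for all the 'Group A' cases and none of the 'Group B' cases.

Group B, Group B, Group A, Group B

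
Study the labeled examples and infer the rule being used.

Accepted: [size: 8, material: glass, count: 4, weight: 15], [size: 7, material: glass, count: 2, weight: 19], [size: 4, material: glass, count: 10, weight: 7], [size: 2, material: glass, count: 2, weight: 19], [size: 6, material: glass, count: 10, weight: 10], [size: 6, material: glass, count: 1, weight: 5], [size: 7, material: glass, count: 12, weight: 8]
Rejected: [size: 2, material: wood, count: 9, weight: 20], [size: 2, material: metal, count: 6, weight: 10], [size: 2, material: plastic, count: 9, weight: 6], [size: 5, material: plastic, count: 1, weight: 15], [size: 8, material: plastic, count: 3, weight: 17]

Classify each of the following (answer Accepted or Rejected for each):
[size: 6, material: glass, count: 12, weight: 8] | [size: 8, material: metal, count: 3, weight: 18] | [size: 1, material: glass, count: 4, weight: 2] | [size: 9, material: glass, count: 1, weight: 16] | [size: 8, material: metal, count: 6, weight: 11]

Looking at the examples, the only property every 'Accepted' case has and every 'Rejected' case lacks is: material is glass.
[size: 6, material: glass, count: 12, weight: 8]: material is glass — has this property, so Accepted. [size: 8, material: metal, count: 3, weight: 18]: material is metal — does not fit, so Rejected. [size: 1, material: glass, count: 4, weight: 2]: material is glass — has this property, so Accepted. [size: 9, material: glass, count: 1, weight: 16]: material is glass — has this property, so Accepted. [size: 8, material: metal, count: 6, weight: 11]: material is metal — does not fit, so Rejected.

Accepted, Rejected, Accepted, Accepted, Rejected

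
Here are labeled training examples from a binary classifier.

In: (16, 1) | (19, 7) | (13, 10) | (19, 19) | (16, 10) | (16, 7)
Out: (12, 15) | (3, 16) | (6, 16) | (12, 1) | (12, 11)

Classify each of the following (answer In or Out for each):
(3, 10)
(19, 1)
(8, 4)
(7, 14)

Out, In, Out, Out

The common property of the 'In' items is: first ≥ 13. No 'Out' item has it.
(3, 10): Out (first 3).
(19, 1): In (first 19).
(8, 4): Out (first 8).
(7, 14): Out (first 7).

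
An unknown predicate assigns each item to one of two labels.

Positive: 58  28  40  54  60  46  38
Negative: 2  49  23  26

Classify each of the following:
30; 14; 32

Positive, Negative, Positive

Every 'Positive' example satisfies: even AND at least 28. None of the 'Negative' examples do.
30: 30 is even, 30 ≥ 28, passes → Positive.
14: 14 is even, 14 < 28, fails the rule → Negative.
32: 32 is even, 32 ≥ 28, passes → Positive.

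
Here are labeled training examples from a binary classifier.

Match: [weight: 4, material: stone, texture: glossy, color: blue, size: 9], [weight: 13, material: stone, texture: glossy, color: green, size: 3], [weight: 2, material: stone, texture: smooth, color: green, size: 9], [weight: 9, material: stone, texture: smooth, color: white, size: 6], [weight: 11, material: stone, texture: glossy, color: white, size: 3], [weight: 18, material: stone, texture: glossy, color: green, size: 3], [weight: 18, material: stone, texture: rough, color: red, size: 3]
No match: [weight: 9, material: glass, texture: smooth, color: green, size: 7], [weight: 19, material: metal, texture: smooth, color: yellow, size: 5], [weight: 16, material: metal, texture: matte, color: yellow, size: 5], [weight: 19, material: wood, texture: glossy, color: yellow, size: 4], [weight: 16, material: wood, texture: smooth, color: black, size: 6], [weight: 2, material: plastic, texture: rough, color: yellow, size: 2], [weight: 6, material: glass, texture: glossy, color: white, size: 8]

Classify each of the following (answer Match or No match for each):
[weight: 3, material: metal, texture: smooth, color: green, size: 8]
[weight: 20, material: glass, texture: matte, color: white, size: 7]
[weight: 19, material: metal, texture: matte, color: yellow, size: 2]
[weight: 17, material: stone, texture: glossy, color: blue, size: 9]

The common property of the 'Match' items is: material is stone. No 'No match' item has it.

No match, No match, No match, Match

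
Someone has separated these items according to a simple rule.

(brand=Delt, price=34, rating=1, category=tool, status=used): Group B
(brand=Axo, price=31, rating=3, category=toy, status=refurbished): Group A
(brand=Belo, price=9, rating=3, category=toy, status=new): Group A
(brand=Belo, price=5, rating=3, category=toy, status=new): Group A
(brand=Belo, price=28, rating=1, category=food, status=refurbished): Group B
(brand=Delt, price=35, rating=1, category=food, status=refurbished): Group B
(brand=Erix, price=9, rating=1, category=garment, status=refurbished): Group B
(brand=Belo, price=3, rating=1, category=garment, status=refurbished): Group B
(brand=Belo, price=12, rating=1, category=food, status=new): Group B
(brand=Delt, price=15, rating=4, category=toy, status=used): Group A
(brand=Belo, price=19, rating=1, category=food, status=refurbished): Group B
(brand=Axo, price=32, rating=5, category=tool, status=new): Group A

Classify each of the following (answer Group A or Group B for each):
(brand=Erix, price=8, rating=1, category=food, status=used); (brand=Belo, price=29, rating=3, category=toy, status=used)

The distinguishing property — rating ≥ 3 — holds for all the 'Group A' cases and none of the 'Group B' cases.
(brand=Erix, price=8, rating=1, category=food, status=used) — rating = 1, hence Group B.
(brand=Belo, price=29, rating=3, category=toy, status=used) — rating = 3, hence Group A.

Group B, Group A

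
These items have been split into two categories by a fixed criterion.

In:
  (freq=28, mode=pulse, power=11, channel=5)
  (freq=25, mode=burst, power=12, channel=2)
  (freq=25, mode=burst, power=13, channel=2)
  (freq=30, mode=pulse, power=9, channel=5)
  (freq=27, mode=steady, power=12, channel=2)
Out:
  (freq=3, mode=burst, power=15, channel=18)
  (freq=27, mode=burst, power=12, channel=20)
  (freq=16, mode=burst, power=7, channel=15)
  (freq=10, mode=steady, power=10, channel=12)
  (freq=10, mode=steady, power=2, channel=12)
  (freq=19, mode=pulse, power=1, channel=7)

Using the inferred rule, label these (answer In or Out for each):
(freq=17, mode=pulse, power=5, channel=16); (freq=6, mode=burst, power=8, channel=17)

The simplest hypothesis consistent with all the labels is: channel ≤ 5.
(freq=17, mode=pulse, power=5, channel=16) → channel = 16 → Out.
(freq=6, mode=burst, power=8, channel=17) → channel = 17 → Out.

Out, Out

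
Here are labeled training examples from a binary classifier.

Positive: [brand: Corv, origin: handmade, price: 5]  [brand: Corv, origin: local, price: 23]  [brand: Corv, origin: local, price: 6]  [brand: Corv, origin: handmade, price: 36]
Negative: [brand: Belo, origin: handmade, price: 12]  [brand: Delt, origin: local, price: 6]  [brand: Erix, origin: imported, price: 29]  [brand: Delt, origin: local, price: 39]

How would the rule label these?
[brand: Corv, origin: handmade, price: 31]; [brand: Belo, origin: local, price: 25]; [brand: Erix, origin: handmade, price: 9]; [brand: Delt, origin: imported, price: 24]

Positive, Negative, Negative, Negative

All 'Positive' examples share one property — brand is Corv — and every 'Negative' example lacks it.
[brand: Corv, origin: handmade, price: 31] — brand is Corv, hence Positive. [brand: Belo, origin: local, price: 25] — brand is Belo, hence Negative. [brand: Erix, origin: handmade, price: 9] — brand is Erix, hence Negative. [brand: Delt, origin: imported, price: 24] — brand is Delt, hence Negative.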